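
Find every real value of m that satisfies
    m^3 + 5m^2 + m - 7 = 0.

Possible rational roots are divisors of -7. Testing m = 1 gives 0, so (m - 1) is a factor.
Divide: m^3 + 5m^2 + m - 7 = (m - 1)(m^2 + 6m + 7).
Apply the quadratic formula to m^2 + 6m + 7 = 0: m = (-6 +/- sqrt(8))/2, i.e. m ~= -1.5858 or m ~= -4.4142.

m = -4.4142 or m = -1.5858 or m = 1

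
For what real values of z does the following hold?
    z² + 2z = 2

Rearrange to standard form: z² + 2z - 2 = 0.
Discriminant: (2)² − 4·1·(-2) = 12.
Quadratic formula: z = (-2 ± √12) / 2.
So z = -1 + √(3) ≈ 0.7321 or z = -√(3) - 1 ≈ -2.7321.

z = -2.7321 or z = 0.7321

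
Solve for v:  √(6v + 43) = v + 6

Square both sides: 6v + 43 = (v + 6)².
Expand and rearrange: v² + 6v - 7 = 0.
Solving gives v = 1 or v = -7.
Check each candidate in the original equation:
  v = 1: √(49) = 7, while v + 6 = 7 — valid.
  v = -7: √(1) = 1, while v + 6 = -1 — extraneous.

v = 1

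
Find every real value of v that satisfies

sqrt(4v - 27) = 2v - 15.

Square both sides: 4v - 27 = (2v - 15)^2.
Expand and rearrange: 4v^2 - 64v + 252 = 0.
Solving gives v = 9 or v = 7.
Check each candidate in the original equation:
  v = 9: sqrt(9) = 3, while 2v - 15 = 3 — valid.
  v = 7: sqrt(1) = 1, while 2v - 15 = -1 — extraneous.

v = 9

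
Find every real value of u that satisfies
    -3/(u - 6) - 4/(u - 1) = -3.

u = 2.0633 or u = 7.2701

Multiply both sides by (u - 6)(u - 1):
-3(u - 1) - 4(u - 6) = -3(u - 6)(u - 1).
Expand and collect terms: -3u^2 + 28u - 45 = 0.
By the quadratic formula, u = (-28 +/- sqrt(244)) / -6, so u ~= 2.0633 or u ~= 7.2701.
Neither value makes a denominator zero (u != 6, u != 1), so both are valid.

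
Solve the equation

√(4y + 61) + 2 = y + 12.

y = -3

Isolate the radical: √(4y + 61) = y + 10.
Square both sides: 4y + 61 = (y + 10)².
Expand and rearrange: y² + 16y + 39 = 0.
Solving gives y = -3 or y = -13.
Check each candidate in the original equation:
  y = -3: √(49) = 7, while y + 10 = 7 — valid.
  y = -13: √(9) = 3, while y + 10 = -3 — extraneous.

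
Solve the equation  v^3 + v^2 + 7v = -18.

Rearrange: v^3 + v^2 + 7v + 18 = 0.
Possible rational roots are divisors of 18. Testing v = -2 gives 0, so (v + 2) is a factor.
Divide: v^3 + v^2 + 7v + 18 = (v + 2)(v^2 - v + 9).
The quadratic v^2 - v + 9 has discriminant -35 < 0, so no further real roots.

v = -2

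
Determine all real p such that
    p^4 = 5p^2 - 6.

p = -1.7321 or p = -1.4142 or p = 1.4142 or p = 1.7321

Let u = p^2. The equation becomes u^2 - 5u + 6 = 0.
Factor: (u - 3)(u - 2) = 0, so u = 3 or u = 2.
p^2 = 3 gives p = +/-sqrt(3) ~= +/-1.7321.
p^2 = 2 gives p = +/-sqrt(2) ~= +/-1.4142.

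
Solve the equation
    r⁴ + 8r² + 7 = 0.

Let u = r². The equation becomes u² + 8u + 7 = 0.
Factor: (u + 7)(u + 1) = 0, so u = -7 or u = -1.
r² = -7 < 0 has no real solution.
r² = -1 < 0 has no real solution.

No real solutions.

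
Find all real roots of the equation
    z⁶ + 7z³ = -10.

z = -1.71 or z = -1.2599

Let u = z³. The equation becomes u² + 7u + 10 = 0.
Factor: (u + 5)(u + 2) = 0, so u = -5 or u = -2.
z³ = -5 gives z = -∛(5) ≈ -1.71.
z³ = -2 gives z = -∛(2) ≈ -1.2599.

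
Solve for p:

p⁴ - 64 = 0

Let u = p². The equation becomes u² - 64 = 0.
Factor: (u - 8)(u + 8) = 0, so u = 8 or u = -8.
p² = 8 gives p = ±2·√(2) ≈ ±2.8284.
p² = -8 < 0 has no real solution.

p = -2.8284 or p = 2.8284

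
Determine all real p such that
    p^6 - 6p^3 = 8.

Let u = p^3. The equation becomes u^2 - 6u - 8 = 0.
By the quadratic formula, u = 3 + sqrt(17) or u = 3 - sqrt(17).
p^3 = 3 + sqrt(17) gives p = (3 + sqrt(17))^(1/3) ~= 1.9241.
p^3 = 3 - sqrt(17) gives p = -(-3 + sqrt(17))^(1/3) ~= -1.0395.

p = -1.0395 or p = 1.9241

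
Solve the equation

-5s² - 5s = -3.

s = -1.422 or s = 0.422

Rearrange to standard form: -5s² - 5s + 3 = 0.
Discriminant: (-5)² − 4·(-5)·3 = 85.
Quadratic formula: s = (5 ± √85) / (-10).
So s = -√(85)/10 - 1/2 ≈ -1.422 or s = -1/2 + √(85)/10 ≈ 0.422.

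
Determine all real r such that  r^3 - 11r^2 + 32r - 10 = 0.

Possible rational roots are divisors of -10. Testing r = 5 gives 0, so (r - 5) is a factor.
Divide: r^3 - 11r^2 + 32r - 10 = (r - 5)(r^2 - 6r + 2).
Apply the quadratic formula to r^2 - 6r + 2 = 0: r = (6 +/- sqrt(28))/2, i.e. r ~= 5.6458 or r ~= 0.3542.

r = 0.3542 or r = 5 or r = 5.6458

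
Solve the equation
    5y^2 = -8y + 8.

y = -2.2967 or y = 0.6967

Rearrange to standard form: 5y^2 + 8y - 8 = 0.
Discriminant: (8)^2 - 4*5*(-8) = 224.
Quadratic formula: y = (-8 +/- sqrt(224)) / 10.
So y = -4/5 + 2*sqrt(14)/5 ~= 0.6967 or y = -2*sqrt(14)/5 - 4/5 ~= -2.2967.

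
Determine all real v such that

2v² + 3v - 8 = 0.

Discriminant: (3)² − 4·2·(-8) = 73.
Quadratic formula: v = (-3 ± √73) / 4.
So v = -3/4 + √(73)/4 ≈ 1.386 or v = -√(73)/4 - 3/4 ≈ -2.886.

v = -2.886 or v = 1.386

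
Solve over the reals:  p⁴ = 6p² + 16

Let u = p². The equation becomes u² - 6u - 16 = 0.
Factor: (u + 2)(u - 8) = 0, so u = -2 or u = 8.
p² = -2 < 0 has no real solution.
p² = 8 gives p = ±2·√(2) ≈ ±2.8284.

p = -2.8284 or p = 2.8284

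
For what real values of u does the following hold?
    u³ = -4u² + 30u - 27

Rearrange: u³ + 4u² - 30u + 27 = 0.
Possible rational roots are divisors of 27. Testing u = 3 gives 0, so (u - 3) is a factor.
Divide: u³ + 4u² - 30u + 27 = (u - 3)(u² + 7u - 9).
Apply the quadratic formula to u² + 7u - 9 = 0: u = (-7 ± √85)/2, i.e. u ≈ 1.1098 or u ≈ -8.1098.

u = -8.1098 or u = 1.1098 or u = 3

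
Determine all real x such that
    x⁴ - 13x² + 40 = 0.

x = -2.8284 or x = -2.2361 or x = 2.2361 or x = 2.8284

Let u = x². The equation becomes u² - 13u + 40 = 0.
Factor: (u - 5)(u - 8) = 0, so u = 5 or u = 8.
x² = 5 gives x = ±√(5) ≈ ±2.2361.
x² = 8 gives x = ±2·√(2) ≈ ±2.8284.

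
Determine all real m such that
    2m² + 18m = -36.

m = -6 or m = -3

Bring every term to one side: 2m² + 18m + 36 = 0.
Factor: 2(m + 3)(m + 6) = 0.
So m = -3 or m = -6.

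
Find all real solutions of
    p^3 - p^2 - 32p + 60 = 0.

Possible rational roots are divisors of 60. Testing p = 5 gives 0, so (p - 5) is a factor.
Divide: p^3 - p^2 - 32p + 60 = (p - 5)(p^2 + 4p - 12).
Factor the quadratic: p = 2 or p = -6.

p = -6 or p = 2 or p = 5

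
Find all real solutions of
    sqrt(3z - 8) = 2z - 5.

Square both sides: 3z - 8 = (2z - 5)^2.
Expand and rearrange: 4z^2 - 23z + 33 = 0.
Solving gives z = 3 or z = 2.75.
Check each candidate in the original equation:
  z = 3: sqrt(1) = 1, while 2z - 5 = 1 — valid.
  z = 2.75: sqrt(0.25) = 0.5, while 2z - 5 = 0.5 — valid.

z = 2.75 or z = 3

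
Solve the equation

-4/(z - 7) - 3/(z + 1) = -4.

z = -0.3399 or z = 8.0899

Multiply both sides by (z - 7)(z + 1):
-4(z + 1) - 3(z - 7) = -4(z - 7)(z + 1).
Expand and collect terms: -4z² + 31z + 11 = 0.
By the quadratic formula, z = (-31 ± √1137) / -8, so z ≈ -0.3399 or z ≈ 8.0899.
Neither value makes a denominator zero (z ≠ 7, z ≠ -1), so both are valid.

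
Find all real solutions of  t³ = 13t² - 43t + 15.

t = 0.3944 or t = 5 or t = 7.6056

Rearrange: t³ - 13t² + 43t - 15 = 0.
Possible rational roots are divisors of -15. Testing t = 5 gives 0, so (t - 5) is a factor.
Divide: t³ - 13t² + 43t - 15 = (t - 5)(t² - 8t + 3).
Apply the quadratic formula to t² - 8t + 3 = 0: t = (8 ± √52)/2, i.e. t ≈ 7.6056 or t ≈ 0.3944.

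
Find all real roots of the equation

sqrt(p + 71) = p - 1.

p = 10

Square both sides: p + 71 = (p - 1)^2.
Expand and rearrange: p^2 - 3p - 70 = 0.
Solving gives p = 10 or p = -7.
Check each candidate in the original equation:
  p = 10: sqrt(81) = 9, while p - 1 = 9 — valid.
  p = -7: sqrt(64) = 8, while p - 1 = -8 — extraneous.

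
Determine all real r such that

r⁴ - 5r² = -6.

r = -1.7321 or r = -1.4142 or r = 1.4142 or r = 1.7321

Let u = r². The equation becomes u² - 5u + 6 = 0.
Factor: (u - 3)(u - 2) = 0, so u = 3 or u = 2.
r² = 3 gives r = ±√(3) ≈ ±1.7321.
r² = 2 gives r = ±√(2) ≈ ±1.4142.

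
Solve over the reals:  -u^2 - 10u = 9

u = -9 or u = -1

Bring every term to one side: -u^2 - 10u - 9 = 0.
Factor: -1(u + 1)(u + 9) = 0.
So u = -1 or u = -9.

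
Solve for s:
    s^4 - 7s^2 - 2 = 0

Let u = s^2. The equation becomes u^2 - 7u - 2 = 0.
By the quadratic formula, u = 7/2 + sqrt(57)/2 or u = 7/2 - sqrt(57)/2.
s^2 = 7/2 + sqrt(57)/2 gives s = +/-sqrt(7/2 + sqrt(57)/2) ~= +/-2.6972.
s^2 = 7/2 - sqrt(57)/2 < 0 has no real solution.

s = -2.6972 or s = 2.6972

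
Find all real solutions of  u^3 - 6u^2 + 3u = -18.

Rearrange: u^3 - 6u^2 + 3u + 18 = 0.
Possible rational roots are divisors of 18. Testing u = 3 gives 0, so (u - 3) is a factor.
Divide: u^3 - 6u^2 + 3u + 18 = (u - 3)(u^2 - 3u - 6).
Apply the quadratic formula to u^2 - 3u - 6 = 0: u = (3 +/- sqrt(33))/2, i.e. u ~= 4.3723 or u ~= -1.3723.

u = -1.3723 or u = 3 or u = 4.3723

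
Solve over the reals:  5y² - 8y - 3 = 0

y = -0.3136 or y = 1.9136

Discriminant: (-8)² − 4·5·(-3) = 124.
Quadratic formula: y = (8 ± √124) / 10.
So y = 4/5 + √(31)/5 ≈ 1.9136 or y = 4/5 - √(31)/5 ≈ -0.3136.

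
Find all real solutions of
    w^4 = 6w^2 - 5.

w = -2.2361 or w = -1 or w = 1 or w = 2.2361

Let u = w^2. The equation becomes u^2 - 6u + 5 = 0.
Factor: (u - 1)(u - 5) = 0, so u = 1 or u = 5.
w^2 = 1 gives w = +/-1.
w^2 = 5 gives w = +/-sqrt(5) ~= +/-2.2361.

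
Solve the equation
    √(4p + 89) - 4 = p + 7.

p = -2

Isolate the radical: √(4p + 89) = p + 11.
Square both sides: 4p + 89 = (p + 11)².
Expand and rearrange: p² + 18p + 32 = 0.
Solving gives p = -2 or p = -16.
Check each candidate in the original equation:
  p = -2: √(81) = 9, while p + 11 = 9 — valid.
  p = -16: √(25) = 5, while p + 11 = -5 — extraneous.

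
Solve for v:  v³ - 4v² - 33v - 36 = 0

Possible rational roots are divisors of -36. Testing v = -3 gives 0, so (v + 3) is a factor.
Divide: v³ - 4v² - 33v - 36 = (v + 3)(v² - 7v - 12).
Apply the quadratic formula to v² - 7v - 12 = 0: v = (7 ± √97)/2, i.e. v ≈ 8.4244 or v ≈ -1.4244.

v = -3 or v = -1.4244 or v = 8.4244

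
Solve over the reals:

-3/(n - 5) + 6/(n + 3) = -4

Multiply both sides by (n - 5)(n + 3):
-3(n + 3) + 6(n - 5) = -4(n - 5)(n + 3).
Expand and collect terms: -4n² + 5n + 99 = 0.
By the quadratic formula, n = (-5 ± √1609) / -8, so n ≈ -4.389 or n ≈ 5.639.
Neither value makes a denominator zero (n ≠ 5, n ≠ -3), so both are valid.

n = -4.389 or n = 5.639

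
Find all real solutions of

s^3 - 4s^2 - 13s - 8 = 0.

Possible rational roots are divisors of -8. Testing s = -1 gives 0, so (s + 1) is a factor.
Divide: s^3 - 4s^2 - 13s - 8 = (s + 1)(s^2 - 5s - 8).
Apply the quadratic formula to s^2 - 5s - 8 = 0: s = (5 +/- sqrt(57))/2, i.e. s ~= 6.2749 or s ~= -1.2749.

s = -1.2749 or s = -1 or s = 6.2749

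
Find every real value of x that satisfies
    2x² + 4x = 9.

x = -3.3452 or x = 1.3452

Rearrange to standard form: 2x² + 4x - 9 = 0.
Discriminant: (4)² − 4·2·(-9) = 88.
Quadratic formula: x = (-4 ± √88) / 4.
So x = -1 + √(22)/2 ≈ 1.3452 or x = -√(22)/2 - 1 ≈ -3.3452.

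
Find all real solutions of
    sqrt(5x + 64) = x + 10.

Square both sides: 5x + 64 = (x + 10)^2.
Expand and rearrange: x^2 + 15x + 36 = 0.
Solving gives x = -3 or x = -12.
Check each candidate in the original equation:
  x = -3: sqrt(49) = 7, while x + 10 = 7 — valid.
  x = -12: sqrt(4) = 2, while x + 10 = -2 — extraneous.

x = -3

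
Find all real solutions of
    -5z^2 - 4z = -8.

z = -1.7266 or z = 0.9266

Rearrange to standard form: -5z^2 - 4z + 8 = 0.
Discriminant: (-4)^2 - 4*(-5)*8 = 176.
Quadratic formula: z = (4 +/- sqrt(176)) / (-10).
So z = -2*sqrt(11)/5 - 2/5 ~= -1.7266 or z = -2/5 + 2*sqrt(11)/5 ~= 0.9266.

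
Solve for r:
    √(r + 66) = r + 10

r = -2

Square both sides: r + 66 = (r + 10)².
Expand and rearrange: r² + 19r + 34 = 0.
Solving gives r = -2 or r = -17.
Check each candidate in the original equation:
  r = -2: √(64) = 8, while r + 10 = 8 — valid.
  r = -17: √(49) = 7, while r + 10 = -7 — extraneous.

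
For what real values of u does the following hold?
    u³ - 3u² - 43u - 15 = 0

u = -5 or u = -0.3589 or u = 8.3589

Possible rational roots are divisors of -15. Testing u = -5 gives 0, so (u + 5) is a factor.
Divide: u³ - 3u² - 43u - 15 = (u + 5)(u² - 8u - 3).
Apply the quadratic formula to u² - 8u - 3 = 0: u = (8 ± √76)/2, i.e. u ≈ 8.3589 or u ≈ -0.3589.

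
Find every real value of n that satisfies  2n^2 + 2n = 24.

Bring every term to one side: 2n^2 + 2n - 24 = 0.
Factor: 2(n - 3)(n + 4) = 0.
So n = 3 or n = -4.

n = -4 or n = 3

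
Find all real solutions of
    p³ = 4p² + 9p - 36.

Rearrange: p³ - 4p² - 9p + 36 = 0.
Possible rational roots are divisors of 36. Testing p = -3 gives 0, so (p + 3) is a factor.
Divide: p³ - 4p² - 9p + 36 = (p + 3)(p² - 7p + 12).
Factor the quadratic: p = 4 or p = 3.

p = -3 or p = 3 or p = 4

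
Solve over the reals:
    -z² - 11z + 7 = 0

Discriminant: (-11)² − 4·(-1)·7 = 149.
Quadratic formula: z = (11 ± √149) / (-2).
So z = -√(149)/2 - 11/2 ≈ -11.6033 or z = -11/2 + √(149)/2 ≈ 0.6033.

z = -11.6033 or z = 0.6033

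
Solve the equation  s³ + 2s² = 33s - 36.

Rearrange: s³ + 2s² - 33s + 36 = 0.
Possible rational roots are divisors of 36. Testing s = 4 gives 0, so (s - 4) is a factor.
Divide: s³ + 2s² - 33s + 36 = (s - 4)(s² + 6s - 9).
Apply the quadratic formula to s² + 6s - 9 = 0: s = (-6 ± √72)/2, i.e. s ≈ 1.2426 or s ≈ -7.2426.

s = -7.2426 or s = 1.2426 or s = 4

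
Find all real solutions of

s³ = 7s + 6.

s = -2 or s = -1 or s = 3

Rearrange: s³ - 7s - 6 = 0.
Possible rational roots are divisors of -6. Testing s = -1 gives 0, so (s + 1) is a factor.
Divide: s³ - 7s - 6 = (s + 1)(s² - s - 6).
Factor the quadratic: s = 3 or s = -2.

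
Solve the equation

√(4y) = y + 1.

Square both sides: 4y = (y + 1)².
Expand and rearrange: y² - 2y + 1 = 0.
This gives the repeated root y = 1.
Check in the original equation:
  y = 1: √(4) = 2, while y + 1 = 2 — valid.

y = 1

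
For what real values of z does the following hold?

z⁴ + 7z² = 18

Let u = z². The equation becomes u² + 7u - 18 = 0.
Factor: (u - 2)(u + 9) = 0, so u = 2 or u = -9.
z² = 2 gives z = ±√(2) ≈ ±1.4142.
z² = -9 < 0 has no real solution.

z = -1.4142 or z = 1.4142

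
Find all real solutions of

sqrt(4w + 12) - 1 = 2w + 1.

Isolate the radical: sqrt(4w + 12) = 2w + 2.
Square both sides: 4w + 12 = (2w + 2)^2.
Expand and rearrange: 4w^2 + 4w - 8 = 0.
Solving gives w = 1 or w = -2.
Check each candidate in the original equation:
  w = 1: sqrt(16) = 4, while 2w + 2 = 4 — valid.
  w = -2: sqrt(4) = 2, while 2w + 2 = -2 — extraneous.

w = 1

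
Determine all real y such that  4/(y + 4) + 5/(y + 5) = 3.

Multiply both sides by (y + 4)(y + 5):
4(y + 5) + 5(y + 4) = 3(y + 4)(y + 5).
Expand and collect terms: 3y² + 18y + 20 = 0.
By the quadratic formula, y = (-18 ± √84) / 6, so y ≈ -1.4725 or y ≈ -4.5275.
Neither value makes a denominator zero (y ≠ -4, y ≠ -5), so both are valid.

y = -4.5275 or y = -1.4725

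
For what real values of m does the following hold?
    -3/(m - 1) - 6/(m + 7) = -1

m = -3.4244 or m = 6.4244

Multiply both sides by (m - 1)(m + 7):
-3(m + 7) - 6(m - 1) = -(m - 1)(m + 7).
Expand and collect terms: -m^2 + 3m + 22 = 0.
By the quadratic formula, m = (-3 +/- sqrt(97)) / -2, so m ~= -3.4244 or m ~= 6.4244.
Neither value makes a denominator zero (m != 1, m != -7), so both are valid.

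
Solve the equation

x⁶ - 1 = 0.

x = -1 or x = 1

Let u = x³. The equation becomes u² - 1 = 0.
Factor: (u + 1)(u - 1) = 0, so u = -1 or u = 1.
x³ = -1 gives x = -1.
x³ = 1 gives x = 1.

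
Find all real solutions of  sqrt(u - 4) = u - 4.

Square both sides: u - 4 = (u - 4)^2.
Expand and rearrange: u^2 - 9u + 20 = 0.
Solving gives u = 5 or u = 4.
Check each candidate in the original equation:
  u = 5: sqrt(1) = 1, while u - 4 = 1 — valid.
  u = 4: sqrt(0) = 0, while u - 4 = 0 — valid.

u = 4 or u = 5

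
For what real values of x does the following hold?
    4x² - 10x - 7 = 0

x = -0.57 or x = 3.07

Discriminant: (-10)² − 4·4·(-7) = 212.
Quadratic formula: x = (10 ± √212) / 8.
So x = 5/4 + √(53)/4 ≈ 3.07 or x = 5/4 - √(53)/4 ≈ -0.57.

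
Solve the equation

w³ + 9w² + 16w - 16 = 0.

w = -5.7016 or w = -4 or w = 0.7016

Possible rational roots are divisors of -16. Testing w = -4 gives 0, so (w + 4) is a factor.
Divide: w³ + 9w² + 16w - 16 = (w + 4)(w² + 5w - 4).
Apply the quadratic formula to w² + 5w - 4 = 0: w = (-5 ± √41)/2, i.e. w ≈ 0.7016 or w ≈ -5.7016.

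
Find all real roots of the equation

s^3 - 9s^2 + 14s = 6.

Rearrange: s^3 - 9s^2 + 14s - 6 = 0.
Possible rational roots are divisors of -6. Testing s = 1 gives 0, so (s - 1) is a factor.
Divide: s^3 - 9s^2 + 14s - 6 = (s - 1)(s^2 - 8s + 6).
Apply the quadratic formula to s^2 - 8s + 6 = 0: s = (8 +/- sqrt(40))/2, i.e. s ~= 7.1623 or s ~= 0.8377.

s = 0.8377 or s = 1 or s = 7.1623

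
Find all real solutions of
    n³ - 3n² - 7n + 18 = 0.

n = -2.5414 or n = 2 or n = 3.5414

Possible rational roots are divisors of 18. Testing n = 2 gives 0, so (n - 2) is a factor.
Divide: n³ - 3n² - 7n + 18 = (n - 2)(n² - n - 9).
Apply the quadratic formula to n² - n - 9 = 0: n = (1 ± √37)/2, i.e. n ≈ 3.5414 or n ≈ -2.5414.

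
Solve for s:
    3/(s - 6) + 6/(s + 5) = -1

Multiply both sides by (s - 6)(s + 5):
3(s + 5) + 6(s - 6) = -(s - 6)(s + 5).
Expand and collect terms: -s^2 - 8s + 51 = 0.
By the quadratic formula, s = (8 +/- sqrt(268)) / -2, so s ~= -12.1854 or s ~= 4.1854.
Neither value makes a denominator zero (s != 6, s != -5), so both are valid.

s = -12.1854 or s = 4.1854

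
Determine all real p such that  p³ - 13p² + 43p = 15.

p = 0.3944 or p = 5 or p = 7.6056

Rearrange: p³ - 13p² + 43p - 15 = 0.
Possible rational roots are divisors of -15. Testing p = 5 gives 0, so (p - 5) is a factor.
Divide: p³ - 13p² + 43p - 15 = (p - 5)(p² - 8p + 3).
Apply the quadratic formula to p² - 8p + 3 = 0: p = (8 ± √52)/2, i.e. p ≈ 7.6056 or p ≈ 0.3944.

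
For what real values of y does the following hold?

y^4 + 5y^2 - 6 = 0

y = -1 or y = 1

Let u = y^2. The equation becomes u^2 + 5u - 6 = 0.
Factor: (u + 6)(u - 1) = 0, so u = -6 or u = 1.
y^2 = -6 < 0 has no real solution.
y^2 = 1 gives y = +/-1.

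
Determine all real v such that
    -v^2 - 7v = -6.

v = -7.772 or v = 0.772

Rearrange to standard form: -v^2 - 7v + 6 = 0.
Discriminant: (-7)^2 - 4*(-1)*6 = 73.
Quadratic formula: v = (7 +/- sqrt(73)) / (-2).
So v = -sqrt(73)/2 - 7/2 ~= -7.772 or v = -7/2 + sqrt(73)/2 ~= 0.772.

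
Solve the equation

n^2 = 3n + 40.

n = -5 or n = 8

Bring every term to one side: n^2 - 3n - 40 = 0.
Factor: (n - 8)(n + 5) = 0.
So n = 8 or n = -5.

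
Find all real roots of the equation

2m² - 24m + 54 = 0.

m = 3 or m = 9

Factor: 2(m - 3)(m - 9) = 0.
So m = 3 or m = 9.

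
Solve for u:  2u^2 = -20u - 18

Bring every term to one side: 2u^2 + 20u + 18 = 0.
Factor: 2(u + 1)(u + 9) = 0.
So u = -1 or u = -9.

u = -9 or u = -1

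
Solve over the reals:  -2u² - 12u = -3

Rearrange to standard form: -2u² - 12u + 3 = 0.
Discriminant: (-12)² − 4·(-2)·3 = 168.
Quadratic formula: u = (12 ± √168) / (-4).
So u = -√(42)/2 - 3 ≈ -6.2404 or u = -3 + √(42)/2 ≈ 0.2404.

u = -6.2404 or u = 0.2404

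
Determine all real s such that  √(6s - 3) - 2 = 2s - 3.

s = 0.5 or s = 2

Isolate the radical: √(6s - 3) = 2s - 1.
Square both sides: 6s - 3 = (2s - 1)².
Expand and rearrange: 4s² - 10s + 4 = 0.
Solving gives s = 2 or s = 0.5.
Check each candidate in the original equation:
  s = 2: √(9) = 3, while 2s - 1 = 3 — valid.
  s = 0.5: √(0) = 0, while 2s - 1 = 0 — valid.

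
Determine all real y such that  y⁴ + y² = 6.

y = -1.4142 or y = 1.4142

Let u = y². The equation becomes u² + u - 6 = 0.
Factor: (u + 3)(u - 2) = 0, so u = -3 or u = 2.
y² = -3 < 0 has no real solution.
y² = 2 gives y = ±√(2) ≈ ±1.4142.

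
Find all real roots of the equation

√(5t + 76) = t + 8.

Square both sides: 5t + 76 = (t + 8)².
Expand and rearrange: t² + 11t - 12 = 0.
Solving gives t = 1 or t = -12.
Check each candidate in the original equation:
  t = 1: √(81) = 9, while t + 8 = 9 — valid.
  t = -12: √(16) = 4, while t + 8 = -4 — extraneous.

t = 1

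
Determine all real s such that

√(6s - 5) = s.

s = 1 or s = 5

Square both sides: 6s - 5 = (s)².
Expand and rearrange: s² - 6s + 5 = 0.
Solving gives s = 5 or s = 1.
Check each candidate in the original equation:
  s = 5: √(25) = 5, while s = 5 — valid.
  s = 1: √(1) = 1, while s = 1 — valid.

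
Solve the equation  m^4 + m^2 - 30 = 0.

m = -2.2361 or m = 2.2361

Let u = m^2. The equation becomes u^2 + u - 30 = 0.
Factor: (u + 6)(u - 5) = 0, so u = -6 or u = 5.
m^2 = -6 < 0 has no real solution.
m^2 = 5 gives m = +/-sqrt(5) ~= +/-2.2361.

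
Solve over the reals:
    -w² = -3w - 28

w = -4 or w = 7

Bring every term to one side: -w² + 3w + 28 = 0.
Factor: -1(w + 4)(w - 7) = 0.
So w = -4 or w = 7.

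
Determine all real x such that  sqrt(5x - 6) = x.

Square both sides: 5x - 6 = (x)^2.
Expand and rearrange: x^2 - 5x + 6 = 0.
Solving gives x = 3 or x = 2.
Check each candidate in the original equation:
  x = 3: sqrt(9) = 3, while x = 3 — valid.
  x = 2: sqrt(4) = 2, while x = 2 — valid.

x = 2 or x = 3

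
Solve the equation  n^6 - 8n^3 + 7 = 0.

n = 1 or n = 1.9129

Let u = n^3. The equation becomes u^2 - 8u + 7 = 0.
Factor: (u - 1)(u - 7) = 0, so u = 1 or u = 7.
n^3 = 1 gives n = 1.
n^3 = 7 gives n = (7)^(1/3) ~= 1.9129.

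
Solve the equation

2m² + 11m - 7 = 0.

m = -6.076 or m = 0.576

Discriminant: (11)² − 4·2·(-7) = 177.
Quadratic formula: m = (-11 ± √177) / 4.
So m = -11/4 + √(177)/4 ≈ 0.576 or m = -√(177)/4 - 11/4 ≈ -6.076.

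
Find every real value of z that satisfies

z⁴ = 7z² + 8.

Let u = z². The equation becomes u² - 7u - 8 = 0.
Factor: (u + 1)(u - 8) = 0, so u = -1 or u = 8.
z² = -1 < 0 has no real solution.
z² = 8 gives z = ±2·√(2) ≈ ±2.8284.

z = -2.8284 or z = 2.8284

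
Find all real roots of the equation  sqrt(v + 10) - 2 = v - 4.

v = 6

Isolate the radical: sqrt(v + 10) = v - 2.
Square both sides: v + 10 = (v - 2)^2.
Expand and rearrange: v^2 - 5v - 6 = 0.
Solving gives v = 6 or v = -1.
Check each candidate in the original equation:
  v = 6: sqrt(16) = 4, while v - 2 = 4 — valid.
  v = -1: sqrt(9) = 3, while v - 2 = -3 — extraneous.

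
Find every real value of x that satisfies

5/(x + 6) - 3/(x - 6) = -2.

x = -8.2621 or x = 7.2621

Multiply both sides by (x + 6)(x - 6):
5(x - 6) - 3(x + 6) = -2(x + 6)(x - 6).
Expand and collect terms: -2x² - 2x + 120 = 0.
By the quadratic formula, x = (2 ± √964) / -4, so x ≈ -8.2621 or x ≈ 7.2621.
Neither value makes a denominator zero (x ≠ -6, x ≠ 6), so both are valid.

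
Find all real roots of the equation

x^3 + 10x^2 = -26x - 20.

x = -6.4495 or x = -2 or x = -1.5505

Rearrange: x^3 + 10x^2 + 26x + 20 = 0.
Possible rational roots are divisors of 20. Testing x = -2 gives 0, so (x + 2) is a factor.
Divide: x^3 + 10x^2 + 26x + 20 = (x + 2)(x^2 + 8x + 10).
Apply the quadratic formula to x^2 + 8x + 10 = 0: x = (-8 +/- sqrt(24))/2, i.e. x ~= -1.5505 or x ~= -6.4495.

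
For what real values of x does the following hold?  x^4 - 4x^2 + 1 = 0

x = -1.9319 or x = -0.5176 or x = 0.5176 or x = 1.9319

Let u = x^2. The equation becomes u^2 - 4u + 1 = 0.
By the quadratic formula, u = sqrt(3) + 2 or u = 2 - sqrt(3).
x^2 = sqrt(3) + 2 gives x = +/-sqrt(sqrt(3) + 2) ~= +/-1.9319.
x^2 = 2 - sqrt(3) gives x = +/-sqrt(2 - sqrt(3)) ~= +/-0.5176.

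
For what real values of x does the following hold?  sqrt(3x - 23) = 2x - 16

Square both sides: 3x - 23 = (2x - 16)^2.
Expand and rearrange: 4x^2 - 67x + 279 = 0.
Solving gives x = 9 or x = 7.75.
Check each candidate in the original equation:
  x = 9: sqrt(4) = 2, while 2x - 16 = 2 — valid.
  x = 7.75: sqrt(0.25) = 0.5, while 2x - 16 = -0.5 — extraneous.

x = 9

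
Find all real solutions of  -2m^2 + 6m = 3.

m = 0.634 or m = 2.366

Rearrange to standard form: -2m^2 + 6m - 3 = 0.
Discriminant: (6)^2 - 4*(-2)*(-3) = 12.
Quadratic formula: m = (-6 +/- sqrt(12)) / (-4).
So m = 3/2 - sqrt(3)/2 ~= 0.634 or m = sqrt(3)/2 + 3/2 ~= 2.366.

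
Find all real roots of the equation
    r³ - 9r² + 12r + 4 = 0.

Possible rational roots are divisors of 4. Testing r = 2 gives 0, so (r - 2) is a factor.
Divide: r³ - 9r² + 12r + 4 = (r - 2)(r² - 7r - 2).
Apply the quadratic formula to r² - 7r - 2 = 0: r = (7 ± √57)/2, i.e. r ≈ 7.2749 or r ≈ -0.2749.

r = -0.2749 or r = 2 or r = 7.2749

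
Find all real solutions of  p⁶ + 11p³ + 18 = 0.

Let u = p³. The equation becomes u² + 11u + 18 = 0.
Factor: (u + 2)(u + 9) = 0, so u = -2 or u = -9.
p³ = -2 gives p = -∛(2) ≈ -1.2599.
p³ = -9 gives p = -∛(9) ≈ -2.0801.

p = -2.0801 or p = -1.2599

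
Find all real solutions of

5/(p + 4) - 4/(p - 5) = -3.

p = -5.4785 or p = 6.1452

Multiply both sides by (p + 4)(p - 5):
5(p - 5) - 4(p + 4) = -3(p + 4)(p - 5).
Expand and collect terms: -3p² + 2p + 101 = 0.
By the quadratic formula, p = (-2 ± √1216) / -6, so p ≈ -5.4785 or p ≈ 6.1452.
Neither value makes a denominator zero (p ≠ -4, p ≠ 5), so both are valid.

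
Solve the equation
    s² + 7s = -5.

s = -6.1926 or s = -0.8074

Rearrange to standard form: s² + 7s + 5 = 0.
Discriminant: (7)² − 4·1·5 = 29.
Quadratic formula: s = (-7 ± √29) / 2.
So s = -7/2 + √(29)/2 ≈ -0.8074 or s = -7/2 - √(29)/2 ≈ -6.1926.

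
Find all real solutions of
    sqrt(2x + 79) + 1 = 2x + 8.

x = 1

Isolate the radical: sqrt(2x + 79) = 2x + 7.
Square both sides: 2x + 79 = (2x + 7)^2.
Expand and rearrange: 4x^2 + 26x - 30 = 0.
Solving gives x = 1 or x = -7.5.
Check each candidate in the original equation:
  x = 1: sqrt(81) = 9, while 2x + 7 = 9 — valid.
  x = -7.5: sqrt(64) = 8, while 2x + 7 = -8 — extraneous.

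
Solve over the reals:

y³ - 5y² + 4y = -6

Rearrange: y³ - 5y² + 4y + 6 = 0.
Possible rational roots are divisors of 6. Testing y = 3 gives 0, so (y - 3) is a factor.
Divide: y³ - 5y² + 4y + 6 = (y - 3)(y² - 2y - 2).
Apply the quadratic formula to y² - 2y - 2 = 0: y = (2 ± √12)/2, i.e. y ≈ 2.7321 or y ≈ -0.7321.

y = -0.7321 or y = 2.7321 or y = 3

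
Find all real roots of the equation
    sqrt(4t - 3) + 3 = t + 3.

Isolate the radical: sqrt(4t - 3) = t.
Square both sides: 4t - 3 = (t)^2.
Expand and rearrange: t^2 - 4t + 3 = 0.
Solving gives t = 3 or t = 1.
Check each candidate in the original equation:
  t = 3: sqrt(9) = 3, while t = 3 — valid.
  t = 1: sqrt(1) = 1, while t = 1 — valid.

t = 1 or t = 3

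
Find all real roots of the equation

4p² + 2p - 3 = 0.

p = -1.1514 or p = 0.6514

Discriminant: (2)² − 4·4·(-3) = 52.
Quadratic formula: p = (-2 ± √52) / 8.
So p = -1/4 + √(13)/4 ≈ 0.6514 or p = -√(13)/4 - 1/4 ≈ -1.1514.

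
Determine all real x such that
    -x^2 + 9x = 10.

x = 1.2984 or x = 7.7016

Rearrange to standard form: -x^2 + 9x - 10 = 0.
Discriminant: (9)^2 - 4*(-1)*(-10) = 41.
Quadratic formula: x = (-9 +/- sqrt(41)) / (-2).
So x = 9/2 - sqrt(41)/2 ~= 1.2984 or x = sqrt(41)/2 + 9/2 ~= 7.7016.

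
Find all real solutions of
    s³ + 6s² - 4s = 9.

Rearrange: s³ + 6s² - 4s - 9 = 0.
Possible rational roots are divisors of -9. Testing s = -1 gives 0, so (s + 1) is a factor.
Divide: s³ + 6s² - 4s - 9 = (s + 1)(s² + 5s - 9).
Apply the quadratic formula to s² + 5s - 9 = 0: s = (-5 ± √61)/2, i.e. s ≈ 1.4051 or s ≈ -6.4051.

s = -6.4051 or s = -1 or s = 1.4051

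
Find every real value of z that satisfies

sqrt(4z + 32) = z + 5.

Square both sides: 4z + 32 = (z + 5)^2.
Expand and rearrange: z^2 + 6z - 7 = 0.
Solving gives z = 1 or z = -7.
Check each candidate in the original equation:
  z = 1: sqrt(36) = 6, while z + 5 = 6 — valid.
  z = -7: sqrt(4) = 2, while z + 5 = -2 — extraneous.

z = 1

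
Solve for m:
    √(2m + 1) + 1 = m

Isolate the radical: √(2m + 1) = m - 1.
Square both sides: 2m + 1 = (m - 1)².
Expand and rearrange: m² - 4m = 0.
Solving gives m = 4 or m = 0.
Check each candidate in the original equation:
  m = 4: √(9) = 3, while m - 1 = 3 — valid.
  m = 0: √(1) = 1, while m - 1 = -1 — extraneous.

m = 4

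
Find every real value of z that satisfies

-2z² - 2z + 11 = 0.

z = -2.8979 or z = 1.8979

Discriminant: (-2)² − 4·(-2)·11 = 92.
Quadratic formula: z = (2 ± √92) / (-4).
So z = -√(23)/2 - 1/2 ≈ -2.8979 or z = -1/2 + √(23)/2 ≈ 1.8979.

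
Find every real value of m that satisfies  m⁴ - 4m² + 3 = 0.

Let u = m². The equation becomes u² - 4u + 3 = 0.
Factor: (u - 3)(u - 1) = 0, so u = 3 or u = 1.
m² = 3 gives m = ±√(3) ≈ ±1.7321.
m² = 1 gives m = ±1.

m = -1.7321 or m = -1 or m = 1 or m = 1.7321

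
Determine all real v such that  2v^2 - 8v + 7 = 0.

v = 1.2929 or v = 2.7071

Discriminant: (-8)^2 - 4*2*7 = 8.
Quadratic formula: v = (8 +/- sqrt(8)) / 4.
So v = sqrt(2)/2 + 2 ~= 2.7071 or v = 2 - sqrt(2)/2 ~= 1.2929.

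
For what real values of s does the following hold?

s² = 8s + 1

s = -0.1231 or s = 8.1231

Rearrange to standard form: s² - 8s - 1 = 0.
Discriminant: (-8)² − 4·1·(-1) = 68.
Quadratic formula: s = (8 ± √68) / 2.
So s = 4 + √(17) ≈ 8.1231 or s = 4 - √(17) ≈ -0.1231.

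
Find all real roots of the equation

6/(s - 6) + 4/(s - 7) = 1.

Multiply both sides by (s - 6)(s - 7):
6(s - 7) + 4(s - 6) = (s - 6)(s - 7).
Expand and collect terms: s^2 - 23s + 108 = 0.
By the quadratic formula, s = (23 +/- sqrt(97)) / 2, so s ~= 16.4244 or s ~= 6.5756.
Neither value makes a denominator zero (s != 6, s != 7), so both are valid.

s = 6.5756 or s = 16.4244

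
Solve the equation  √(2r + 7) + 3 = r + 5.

r = 1

Isolate the radical: √(2r + 7) = r + 2.
Square both sides: 2r + 7 = (r + 2)².
Expand and rearrange: r² + 2r - 3 = 0.
Solving gives r = 1 or r = -3.
Check each candidate in the original equation:
  r = 1: √(9) = 3, while r + 2 = 3 — valid.
  r = -3: √(1) = 1, while r + 2 = -1 — extraneous.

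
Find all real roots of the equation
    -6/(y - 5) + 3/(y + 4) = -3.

Multiply both sides by (y - 5)(y + 4):
-6(y + 4) + 3(y - 5) = -3(y - 5)(y + 4).
Expand and collect terms: -3y^2 + 6y + 99 = 0.
By the quadratic formula, y = (-6 +/- sqrt(1224)) / -6, so y ~= -4.831 or y ~= 6.831.
Neither value makes a denominator zero (y != 5, y != -4), so both are valid.

y = -4.831 or y = 6.831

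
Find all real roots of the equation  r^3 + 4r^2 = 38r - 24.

r = -8.6904 or r = 0.6904 or r = 4

Rearrange: r^3 + 4r^2 - 38r + 24 = 0.
Possible rational roots are divisors of 24. Testing r = 4 gives 0, so (r - 4) is a factor.
Divide: r^3 + 4r^2 - 38r + 24 = (r - 4)(r^2 + 8r - 6).
Apply the quadratic formula to r^2 + 8r - 6 = 0: r = (-8 +/- sqrt(88))/2, i.e. r ~= 0.6904 or r ~= -8.6904.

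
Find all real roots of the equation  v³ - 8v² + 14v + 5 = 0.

v = -0.3028 or v = 3.3028 or v = 5

Possible rational roots are divisors of 5. Testing v = 5 gives 0, so (v - 5) is a factor.
Divide: v³ - 8v² + 14v + 5 = (v - 5)(v² - 3v - 1).
Apply the quadratic formula to v² - 3v - 1 = 0: v = (3 ± √13)/2, i.e. v ≈ 3.3028 or v ≈ -0.3028.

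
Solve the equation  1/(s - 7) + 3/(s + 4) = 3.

s = -3.0322 or s = 7.3655

Multiply both sides by (s - 7)(s + 4):
(s + 4) + 3(s - 7) = 3(s - 7)(s + 4).
Expand and collect terms: 3s² - 13s - 67 = 0.
By the quadratic formula, s = (13 ± √973) / 6, so s ≈ 7.3655 or s ≈ -3.0322.
Neither value makes a denominator zero (s ≠ 7, s ≠ -4), so both are valid.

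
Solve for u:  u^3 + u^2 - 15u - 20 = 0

Possible rational roots are divisors of -20. Testing u = 4 gives 0, so (u - 4) is a factor.
Divide: u^3 + u^2 - 15u - 20 = (u - 4)(u^2 + 5u + 5).
Apply the quadratic formula to u^2 + 5u + 5 = 0: u = (-5 +/- sqrt(5))/2, i.e. u ~= -1.382 or u ~= -3.618.

u = -3.618 or u = -1.382 or u = 4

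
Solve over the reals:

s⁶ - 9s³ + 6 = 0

Let u = s³. The equation becomes u² - 9u + 6 = 0.
By the quadratic formula, u = √(57)/2 + 9/2 or u = 9/2 - √(57)/2.
s³ = √(57)/2 + 9/2 gives s = ∛(√(57)/2 + 9/2) ≈ 2.0227.
s³ = 9/2 - √(57)/2 gives s = ∛(9/2 - √(57)/2) ≈ 0.8984.

s = 0.8984 or s = 2.0227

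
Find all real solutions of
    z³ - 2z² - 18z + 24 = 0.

Possible rational roots are divisors of 24. Testing z = -4 gives 0, so (z + 4) is a factor.
Divide: z³ - 2z² - 18z + 24 = (z + 4)(z² - 6z + 6).
Apply the quadratic formula to z² - 6z + 6 = 0: z = (6 ± √12)/2, i.e. z ≈ 4.7321 or z ≈ 1.2679.

z = -4 or z = 1.2679 or z = 4.7321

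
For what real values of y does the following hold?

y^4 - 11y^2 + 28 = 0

y = -2.6458 or y = -2 or y = 2 or y = 2.6458

Let u = y^2. The equation becomes u^2 - 11u + 28 = 0.
Factor: (u - 7)(u - 4) = 0, so u = 7 or u = 4.
y^2 = 7 gives y = +/-sqrt(7) ~= +/-2.6458.
y^2 = 4 gives y = +/-2.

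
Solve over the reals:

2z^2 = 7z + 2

z = -0.2656 or z = 3.7656

Rearrange to standard form: 2z^2 - 7z - 2 = 0.
Discriminant: (-7)^2 - 4*2*(-2) = 65.
Quadratic formula: z = (7 +/- sqrt(65)) / 4.
So z = 7/4 + sqrt(65)/4 ~= 3.7656 or z = 7/4 - sqrt(65)/4 ~= -0.2656.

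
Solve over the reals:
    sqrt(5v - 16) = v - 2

Square both sides: 5v - 16 = (v - 2)^2.
Expand and rearrange: v^2 - 9v + 20 = 0.
Solving gives v = 5 or v = 4.
Check each candidate in the original equation:
  v = 5: sqrt(9) = 3, while v - 2 = 3 — valid.
  v = 4: sqrt(4) = 2, while v - 2 = 2 — valid.

v = 4 or v = 5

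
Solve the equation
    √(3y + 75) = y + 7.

y = 2

Square both sides: 3y + 75 = (y + 7)².
Expand and rearrange: y² + 11y - 26 = 0.
Solving gives y = 2 or y = -13.
Check each candidate in the original equation:
  y = 2: √(81) = 9, while y + 7 = 9 — valid.
  y = -13: √(36) = 6, while y + 7 = -6 — extraneous.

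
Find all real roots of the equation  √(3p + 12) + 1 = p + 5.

p = -4 or p = -1

Isolate the radical: √(3p + 12) = p + 4.
Square both sides: 3p + 12 = (p + 4)².
Expand and rearrange: p² + 5p + 4 = 0.
Solving gives p = -1 or p = -4.
Check each candidate in the original equation:
  p = -1: √(9) = 3, while p + 4 = 3 — valid.
  p = -4: √(0) = 0, while p + 4 = 0 — valid.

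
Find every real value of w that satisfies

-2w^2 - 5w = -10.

Rearrange to standard form: -2w^2 - 5w + 10 = 0.
Discriminant: (-5)^2 - 4*(-2)*10 = 105.
Quadratic formula: w = (5 +/- sqrt(105)) / (-4).
So w = -sqrt(105)/4 - 5/4 ~= -3.8117 or w = -5/4 + sqrt(105)/4 ~= 1.3117.

w = -3.8117 or w = 1.3117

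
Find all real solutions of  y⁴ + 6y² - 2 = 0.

y = -0.5627 or y = 0.5627

Let u = y². The equation becomes u² + 6u - 2 = 0.
By the quadratic formula, u = -3 + √(11) or u = -√(11) - 3.
y² = -3 + √(11) gives y = ±√(-3 + √(11)) ≈ ±0.5627.
y² = -√(11) - 3 < 0 has no real solution.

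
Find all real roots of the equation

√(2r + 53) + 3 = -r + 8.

r = -2

Isolate the radical: √(2r + 53) = -r + 5.
Square both sides: 2r + 53 = (-r + 5)².
Expand and rearrange: r² - 12r - 28 = 0.
Solving gives r = 14 or r = -2.
Check each candidate in the original equation:
  r = 14: √(81) = 9, while -r + 5 = -9 — extraneous.
  r = -2: √(49) = 7, while -r + 5 = 7 — valid.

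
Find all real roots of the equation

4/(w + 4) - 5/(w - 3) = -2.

Multiply both sides by (w + 4)(w - 3):
4(w - 3) - 5(w + 4) = -2(w + 4)(w - 3).
Expand and collect terms: -2w² - w + 56 = 0.
By the quadratic formula, w = (1 ± √449) / -4, so w ≈ -5.5474 or w ≈ 5.0474.
Neither value makes a denominator zero (w ≠ -4, w ≠ 3), so both are valid.

w = -5.5474 or w = 5.0474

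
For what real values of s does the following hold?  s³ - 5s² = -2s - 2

s = -0.4495 or s = 1 or s = 4.4495

Rearrange: s³ - 5s² + 2s + 2 = 0.
Possible rational roots are divisors of 2. Testing s = 1 gives 0, so (s - 1) is a factor.
Divide: s³ - 5s² + 2s + 2 = (s - 1)(s² - 4s - 2).
Apply the quadratic formula to s² - 4s - 2 = 0: s = (4 ± √24)/2, i.e. s ≈ 4.4495 or s ≈ -0.4495.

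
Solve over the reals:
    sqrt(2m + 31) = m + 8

Square both sides: 2m + 31 = (m + 8)^2.
Expand and rearrange: m^2 + 14m + 33 = 0.
Solving gives m = -3 or m = -11.
Check each candidate in the original equation:
  m = -3: sqrt(25) = 5, while m + 8 = 5 — valid.
  m = -11: sqrt(9) = 3, while m + 8 = -3 — extraneous.

m = -3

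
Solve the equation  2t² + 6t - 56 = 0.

Factor: 2(t + 7)(t - 4) = 0.
So t = -7 or t = 4.

t = -7 or t = 4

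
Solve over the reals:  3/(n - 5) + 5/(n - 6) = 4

Multiply both sides by (n - 5)(n - 6):
3(n - 6) + 5(n - 5) = 4(n - 5)(n - 6).
Expand and collect terms: 4n^2 - 52n + 163 = 0.
By the quadratic formula, n = (52 +/- sqrt(96)) / 8, so n ~= 7.7247 or n ~= 5.2753.
Neither value makes a denominator zero (n != 5, n != 6), so both are valid.

n = 5.2753 or n = 7.7247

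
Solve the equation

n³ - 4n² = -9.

n = -1.3028 or n = 2.3028 or n = 3

Rearrange: n³ - 4n² + 9 = 0.
Possible rational roots are divisors of 9. Testing n = 3 gives 0, so (n - 3) is a factor.
Divide: n³ - 4n² + 9 = (n - 3)(n² - n - 3).
Apply the quadratic formula to n² - n - 3 = 0: n = (1 ± √13)/2, i.e. n ≈ 2.3028 or n ≈ -1.3028.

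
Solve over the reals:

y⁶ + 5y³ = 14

Let u = y³. The equation becomes u² + 5u - 14 = 0.
Factor: (u + 7)(u - 2) = 0, so u = -7 or u = 2.
y³ = -7 gives y = -∛(7) ≈ -1.9129.
y³ = 2 gives y = ∛(2) ≈ 1.2599.

y = -1.9129 or y = 1.2599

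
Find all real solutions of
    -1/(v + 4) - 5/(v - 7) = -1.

Multiply both sides by (v + 4)(v - 7):
-(v - 7) - 5(v + 4) = -(v + 4)(v - 7).
Expand and collect terms: -v² + 9v + 41 = 0.
By the quadratic formula, v = (-9 ± √245) / -2, so v ≈ -3.3262 or v ≈ 12.3262.
Neither value makes a denominator zero (v ≠ -4, v ≠ 7), so both are valid.

v = -3.3262 or v = 12.3262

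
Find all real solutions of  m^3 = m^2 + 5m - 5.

Rearrange: m^3 - m^2 - 5m + 5 = 0.
Possible rational roots are divisors of 5. Testing m = 1 gives 0, so (m - 1) is a factor.
Divide: m^3 - m^2 - 5m + 5 = (m - 1)(m^2 - 5).
Apply the quadratic formula to m^2 - 5 = 0: m = (0 +/- sqrt(20))/2, i.e. m ~= 2.2361 or m ~= -2.2361.

m = -2.2361 or m = 1 or m = 2.2361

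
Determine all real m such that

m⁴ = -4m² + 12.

Let u = m². The equation becomes u² + 4u - 12 = 0.
Factor: (u - 2)(u + 6) = 0, so u = 2 or u = -6.
m² = 2 gives m = ±√(2) ≈ ±1.4142.
m² = -6 < 0 has no real solution.

m = -1.4142 or m = 1.4142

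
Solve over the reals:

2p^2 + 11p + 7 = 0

p = -4.7656 or p = -0.7344

Discriminant: (11)^2 - 4*2*7 = 65.
Quadratic formula: p = (-11 +/- sqrt(65)) / 4.
So p = -11/4 + sqrt(65)/4 ~= -0.7344 or p = -11/4 - sqrt(65)/4 ~= -4.7656.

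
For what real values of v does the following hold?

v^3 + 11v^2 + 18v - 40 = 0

Possible rational roots are divisors of -40. Testing v = -4 gives 0, so (v + 4) is a factor.
Divide: v^3 + 11v^2 + 18v - 40 = (v + 4)(v^2 + 7v - 10).
Apply the quadratic formula to v^2 + 7v - 10 = 0: v = (-7 +/- sqrt(89))/2, i.e. v ~= 1.217 or v ~= -8.217.

v = -8.217 or v = -4 or v = 1.217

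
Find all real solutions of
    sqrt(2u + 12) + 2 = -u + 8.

u = 2

Isolate the radical: sqrt(2u + 12) = -u + 6.
Square both sides: 2u + 12 = (-u + 6)^2.
Expand and rearrange: u^2 - 14u + 24 = 0.
Solving gives u = 12 or u = 2.
Check each candidate in the original equation:
  u = 12: sqrt(36) = 6, while -u + 6 = -6 — extraneous.
  u = 2: sqrt(16) = 4, while -u + 6 = 4 — valid.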